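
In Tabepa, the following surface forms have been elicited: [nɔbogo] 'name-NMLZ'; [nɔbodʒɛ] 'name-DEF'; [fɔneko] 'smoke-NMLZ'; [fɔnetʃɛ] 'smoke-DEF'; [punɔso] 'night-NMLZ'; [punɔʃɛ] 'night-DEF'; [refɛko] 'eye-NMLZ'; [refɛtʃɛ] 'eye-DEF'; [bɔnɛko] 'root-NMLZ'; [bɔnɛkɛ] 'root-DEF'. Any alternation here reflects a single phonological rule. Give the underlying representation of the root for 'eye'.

In [refɛko] and [refɛtʃɛ] the final segment of 'eye' alternates: [k] ~ [tʃ].
Compare 'root', with invariant [k] in [bɔnɛko] and [bɔnɛkɛ]: an analysis with underlying /k/ and a rule producing [tʃ] before the DEF suffix would wrongly predict alternation here too.
The underlying segment must be /tʃ/; palato-alveolar /tʃ/, /dʒ/ and /ʃ/ become [k], [g] and [s] when no front vowel follows, yielding [k] there.
The underlying form of 'eye' is therefore /refɛtʃ/.

/refɛtʃ/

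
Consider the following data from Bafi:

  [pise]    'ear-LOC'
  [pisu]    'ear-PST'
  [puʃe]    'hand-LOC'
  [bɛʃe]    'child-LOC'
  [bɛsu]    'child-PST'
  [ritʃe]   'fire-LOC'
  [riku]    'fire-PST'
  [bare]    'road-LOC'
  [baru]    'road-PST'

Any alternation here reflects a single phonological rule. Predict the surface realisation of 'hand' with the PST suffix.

The root 'child' surfaces as [bɛʃe] and [bɛsu], with a stem-final [ʃ] ~ [s] alternation.
But 'ear' keeps [s] in both environments ([pise], [pisu]), so there is no rule changing /s/ to [ʃ] before the LOC suffix.
Therefore /ʃ/ is basic and [s] is derived by depalatalization (palato-alveolar /tʃ/ and /ʃ/ become [k] and [s] when no front vowel follows).
From [puʃe] the stem 'hand' is /puʃ/; when no front vowel follows this yields [pusu].

[pusu]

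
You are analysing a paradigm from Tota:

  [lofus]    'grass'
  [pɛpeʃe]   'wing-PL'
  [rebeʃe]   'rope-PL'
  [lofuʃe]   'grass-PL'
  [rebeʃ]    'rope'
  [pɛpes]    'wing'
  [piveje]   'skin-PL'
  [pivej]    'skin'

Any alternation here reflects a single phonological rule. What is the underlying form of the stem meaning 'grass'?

In [lofuʃe] and [lofus] the final segment of 'grass' alternates: [ʃ] ~ [s].
Compare 'rope', with invariant [ʃ] in [rebeʃe] and [rebeʃ]: an analysis with underlying /ʃ/ and a rule producing [s] in isolation would wrongly predict alternation here too.
The alternation reflects palatalization before a front vowel: /s/ becomes palato-alveolar [ʃ] before a front vowel. /s/ is underlying.

/lofus/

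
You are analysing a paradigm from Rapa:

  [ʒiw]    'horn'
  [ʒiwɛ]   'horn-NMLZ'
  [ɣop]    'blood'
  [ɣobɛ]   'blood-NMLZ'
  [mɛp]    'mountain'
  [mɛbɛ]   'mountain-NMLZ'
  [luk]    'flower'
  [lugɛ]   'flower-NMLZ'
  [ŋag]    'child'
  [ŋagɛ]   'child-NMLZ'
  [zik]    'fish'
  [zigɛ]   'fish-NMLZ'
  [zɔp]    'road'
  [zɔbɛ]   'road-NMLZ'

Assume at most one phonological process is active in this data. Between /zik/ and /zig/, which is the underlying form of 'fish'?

/zik/

The stem for 'fish' ends in [k] in [zik] but [g] in [zigɛ].
The stem 'child' ([ŋag], [ŋagɛ]) shows [g] unchanged in both environments, so [g] cannot be basic with [k] derived in isolation.
Therefore /k/ is basic and [g] is derived by intervocalic voicing (voiceless stops become voiced between vowels).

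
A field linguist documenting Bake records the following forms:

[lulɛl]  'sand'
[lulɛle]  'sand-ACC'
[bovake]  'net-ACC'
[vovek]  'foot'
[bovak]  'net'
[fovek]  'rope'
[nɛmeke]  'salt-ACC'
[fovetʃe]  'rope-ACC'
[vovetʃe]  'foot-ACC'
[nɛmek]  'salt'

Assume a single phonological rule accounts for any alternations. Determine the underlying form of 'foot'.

The stem for 'foot' ends in [tʃ] in [vovetʃe] but [k] in [vovek].
If /k/ were underlying and a rule turned it into [tʃ] before the ACC suffix, 'salt' would also alternate; but it has [k] in both [nɛmeke] and [nɛmek].
The alternation reflects depalatalization: palato-alveolar /tʃ/ becomes [k] when no front vowel follows. /tʃ/ is underlying.
Hence 'foot' is /vovetʃ/ underlyingly.

/vovetʃ/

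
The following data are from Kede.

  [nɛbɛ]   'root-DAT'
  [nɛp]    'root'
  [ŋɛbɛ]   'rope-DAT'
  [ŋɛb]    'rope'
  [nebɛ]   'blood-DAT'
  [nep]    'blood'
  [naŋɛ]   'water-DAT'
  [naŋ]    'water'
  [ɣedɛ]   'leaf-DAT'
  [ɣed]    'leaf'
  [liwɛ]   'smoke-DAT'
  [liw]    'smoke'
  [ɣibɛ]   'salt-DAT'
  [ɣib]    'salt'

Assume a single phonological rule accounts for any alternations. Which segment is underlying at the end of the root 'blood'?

In [nebɛ] and [nep] the final segment of 'blood' alternates: [b] ~ [p].
But 'rope' keeps [b] in both environments ([ŋɛbɛ], [ŋɛb]), so there is no rule changing /b/ to [p] in isolation.
Therefore /p/ is basic and [b] is derived by intervocalic voicing (voiceless stops become voiced between vowels).

/p/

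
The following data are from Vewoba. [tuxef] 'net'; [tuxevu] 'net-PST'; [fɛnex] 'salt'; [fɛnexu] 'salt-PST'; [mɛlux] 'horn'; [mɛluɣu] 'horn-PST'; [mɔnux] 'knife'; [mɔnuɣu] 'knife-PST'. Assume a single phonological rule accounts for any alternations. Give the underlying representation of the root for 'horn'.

/mɛluɣ/

In [mɛlux] and [mɛluɣu] the final segment of 'horn' alternates: [x] ~ [ɣ].
The stem 'salt' ([fɛnex], [fɛnexu]) shows [x] unchanged in both environments, so [x] cannot be basic with [ɣ] derived before the PST suffix.
The alternation reflects word-final obstruent devoicing: voiced obstruents become voiceless word-finally. /ɣ/ is underlying.
So 'horn' = /mɛluɣ/.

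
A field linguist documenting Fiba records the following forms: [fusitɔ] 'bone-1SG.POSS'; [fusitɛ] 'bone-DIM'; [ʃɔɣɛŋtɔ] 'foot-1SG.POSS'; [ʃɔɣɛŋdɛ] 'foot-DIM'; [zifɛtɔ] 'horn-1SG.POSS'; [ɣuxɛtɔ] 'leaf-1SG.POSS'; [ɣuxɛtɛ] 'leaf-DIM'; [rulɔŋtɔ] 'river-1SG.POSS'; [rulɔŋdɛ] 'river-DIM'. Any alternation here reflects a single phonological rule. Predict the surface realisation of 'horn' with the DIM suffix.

The DIM morpheme has two allomorphs, [-dɛ] and [-tɛ].
The 1SG.POSS suffix, which begins with [t], is invariant after every stem; so [t] is not altered by any rule here.
The DIM suffix is therefore /-dɛ/ underlyingly, with post-vocalic devoicing: voiced stops become voiceless after a vowel.
After 'horn', which ends in a vowel, the suffix surfaces as [-tɛ], giving [zifɛtɛ].

[zifɛtɛ]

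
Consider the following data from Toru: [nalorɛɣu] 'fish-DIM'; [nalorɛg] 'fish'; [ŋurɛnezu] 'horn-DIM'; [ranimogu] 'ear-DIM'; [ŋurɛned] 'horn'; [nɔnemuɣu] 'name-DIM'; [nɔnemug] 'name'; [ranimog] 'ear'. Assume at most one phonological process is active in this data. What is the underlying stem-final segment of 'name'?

The stem for 'name' ends in [g] in [nɔnemug] but [ɣ] in [nɔnemuɣu].
Compare 'ear', with invariant [g] in [ranimog] and [ranimogu]: an analysis with underlying /g/ and a rule producing [ɣ] before the DIM suffix would wrongly predict alternation here too.
The alternation reflects word-final hardening: voiced fricatives become stops word-finally. /ɣ/ is underlying.

/ɣ/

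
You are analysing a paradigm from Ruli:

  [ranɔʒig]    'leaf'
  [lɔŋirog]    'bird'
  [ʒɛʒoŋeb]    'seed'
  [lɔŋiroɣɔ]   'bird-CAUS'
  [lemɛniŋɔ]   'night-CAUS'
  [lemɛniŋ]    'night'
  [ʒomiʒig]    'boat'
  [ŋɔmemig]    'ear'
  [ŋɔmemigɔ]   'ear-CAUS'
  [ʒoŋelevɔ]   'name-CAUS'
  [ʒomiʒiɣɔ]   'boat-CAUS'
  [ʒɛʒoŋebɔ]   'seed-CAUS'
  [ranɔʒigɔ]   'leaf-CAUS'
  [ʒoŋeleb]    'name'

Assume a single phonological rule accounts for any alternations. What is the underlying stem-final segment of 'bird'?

'bird' shows [ɣ] ~ [g] at the end of the stem ([lɔŋiroɣɔ] vs [lɔŋirog]).
If /g/ were underlying and a rule turned it into [ɣ] before the CAUS suffix, 'ear' would also alternate; but it has [g] in both [ŋɔmemigɔ] and [ŋɔmemig].
The alternation reflects word-final hardening: voiced fricatives become stops word-finally. /ɣ/ is underlying.

/ɣ/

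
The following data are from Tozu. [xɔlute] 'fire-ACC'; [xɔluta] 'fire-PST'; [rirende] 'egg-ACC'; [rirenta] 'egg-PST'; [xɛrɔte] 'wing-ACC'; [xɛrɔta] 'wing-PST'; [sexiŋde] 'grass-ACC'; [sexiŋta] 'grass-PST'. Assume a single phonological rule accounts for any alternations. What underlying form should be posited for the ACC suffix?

/-de/

The ACC suffix surfaces as [-de] and [-te], depending on the final segment of the stem.
The PST suffix, which begins with [t], is invariant after every stem; so [t] is not altered by any rule here.
So the underlying form is /-de/, and voiced stops become voiceless after a vowel.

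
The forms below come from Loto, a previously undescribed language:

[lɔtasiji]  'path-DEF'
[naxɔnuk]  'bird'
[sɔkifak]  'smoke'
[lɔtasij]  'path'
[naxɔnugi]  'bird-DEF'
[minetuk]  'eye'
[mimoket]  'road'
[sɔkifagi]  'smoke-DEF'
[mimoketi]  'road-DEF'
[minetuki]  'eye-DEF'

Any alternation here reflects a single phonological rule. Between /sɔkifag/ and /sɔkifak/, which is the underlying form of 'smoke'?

'smoke' shows [g] ~ [k] at the end of the stem ([sɔkifagi] vs [sɔkifak]).
But 'eye' keeps [k] in both environments ([minetuki], [minetuk]), so there is no rule changing /k/ to [g] before the DEF suffix.
Therefore /g/ is basic and [k] is derived by word-final obstruent devoicing (voiced obstruents become voiceless word-finally).

/sɔkifag/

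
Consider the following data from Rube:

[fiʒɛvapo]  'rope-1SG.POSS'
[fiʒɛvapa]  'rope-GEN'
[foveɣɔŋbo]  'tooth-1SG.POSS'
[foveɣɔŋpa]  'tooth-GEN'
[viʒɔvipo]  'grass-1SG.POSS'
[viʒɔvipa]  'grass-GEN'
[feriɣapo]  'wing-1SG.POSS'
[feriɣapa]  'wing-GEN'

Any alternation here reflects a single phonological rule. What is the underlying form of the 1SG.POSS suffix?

The 1SG.POSS morpheme has two allomorphs, [-bo] and [-po].
The GEN suffix, which begins with [p], is invariant after every stem; so [p] is not altered by any rule here.
So the underlying form is /-bo/, and voiced stops become voiceless after a vowel.

/-bo/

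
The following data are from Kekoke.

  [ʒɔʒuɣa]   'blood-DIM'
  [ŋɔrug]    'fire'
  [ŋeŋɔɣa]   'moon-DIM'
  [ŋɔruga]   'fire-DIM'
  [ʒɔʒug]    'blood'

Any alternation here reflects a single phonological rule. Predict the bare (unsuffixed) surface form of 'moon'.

[ŋeŋɔg]

In [ʒɔʒuɣa] and [ʒɔʒug] the final segment of 'blood' alternates: [ɣ] ~ [g].
Compare 'fire', with invariant [g] in [ŋɔruga] and [ŋɔrug]: an analysis with underlying /g/ and a rule producing [ɣ] before the DIM suffix would wrongly predict alternation here too.
So /ɣ/ is underlying, and a rule of word-final hardening — voiced fricatives become stops word-finally — gives [g].
The one attested form of 'moon', [ŋeŋɔɣa], shows underlying /ŋeŋɔɣ/. Applying the same rule word-finally gives [ŋeŋɔg].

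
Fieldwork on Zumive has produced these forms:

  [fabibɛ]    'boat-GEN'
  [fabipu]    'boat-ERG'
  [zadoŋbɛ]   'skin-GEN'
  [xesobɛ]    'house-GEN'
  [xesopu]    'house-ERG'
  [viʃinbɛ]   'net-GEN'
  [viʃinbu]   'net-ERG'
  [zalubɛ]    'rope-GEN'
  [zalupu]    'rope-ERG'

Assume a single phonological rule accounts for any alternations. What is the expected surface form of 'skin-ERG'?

[zadoŋbu]

The ERG morpheme has two allomorphs, [-bu] and [-pu].
By contrast the GEN suffix keeps its initial [b] throughout — that segment must be underlying.
So the underlying form is /-pu/, and voiceless stops become voiced after a nasal.
After 'skin', which ends in a nasal, the suffix surfaces as [-bu], giving [zadoŋbu].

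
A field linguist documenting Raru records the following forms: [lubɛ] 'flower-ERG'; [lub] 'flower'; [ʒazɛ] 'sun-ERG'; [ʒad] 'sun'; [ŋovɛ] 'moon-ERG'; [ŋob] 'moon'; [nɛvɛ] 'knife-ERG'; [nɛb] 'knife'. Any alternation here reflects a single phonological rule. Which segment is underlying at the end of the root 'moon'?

In [ŋovɛ] and [ŋob] the final segment of 'moon' alternates: [v] ~ [b].
The stem 'flower' ([lubɛ], [lub]) shows [b] unchanged in both environments, so [b] cannot be basic with [v] derived before the ERG suffix.
The underlying segment must be /v/; voiced fricatives become stops word-finally, yielding [b] there.

/v/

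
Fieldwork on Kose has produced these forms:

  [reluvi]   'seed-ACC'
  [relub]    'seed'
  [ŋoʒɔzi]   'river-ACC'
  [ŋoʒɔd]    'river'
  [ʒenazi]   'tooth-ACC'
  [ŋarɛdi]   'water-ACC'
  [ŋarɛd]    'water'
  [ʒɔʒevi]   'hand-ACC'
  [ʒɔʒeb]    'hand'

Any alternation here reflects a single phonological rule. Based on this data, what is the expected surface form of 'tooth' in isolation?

[ʒenad]

The root 'river' surfaces as [ŋoʒɔzi] and [ŋoʒɔd], with a stem-final [z] ~ [d] alternation.
Compare 'water', with invariant [d] in [ŋarɛdi] and [ŋarɛd]: an analysis with underlying /d/ and a rule producing [z] before the ACC suffix would wrongly predict alternation here too.
The underlying segment must be /z/; voiced fricatives become stops word-finally, yielding [d] there.
The one attested form of 'tooth', [ʒenazi], shows underlying /ʒenaz/. Applying the same rule word-finally gives [ʒenad].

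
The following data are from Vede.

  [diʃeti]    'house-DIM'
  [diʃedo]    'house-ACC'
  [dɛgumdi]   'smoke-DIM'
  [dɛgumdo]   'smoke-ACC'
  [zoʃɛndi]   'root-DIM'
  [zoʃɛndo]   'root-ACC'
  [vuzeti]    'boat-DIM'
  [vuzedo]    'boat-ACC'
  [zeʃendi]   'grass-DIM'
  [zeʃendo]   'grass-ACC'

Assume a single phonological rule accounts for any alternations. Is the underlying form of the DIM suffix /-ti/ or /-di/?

/-ti/

The DIM suffix surfaces as [-di] and [-ti], depending on the final segment of the stem.
By contrast the ACC suffix keeps its initial [d] throughout — that segment must be underlying.
So the underlying form is /-ti/, and voiceless stops become voiced after a nasal.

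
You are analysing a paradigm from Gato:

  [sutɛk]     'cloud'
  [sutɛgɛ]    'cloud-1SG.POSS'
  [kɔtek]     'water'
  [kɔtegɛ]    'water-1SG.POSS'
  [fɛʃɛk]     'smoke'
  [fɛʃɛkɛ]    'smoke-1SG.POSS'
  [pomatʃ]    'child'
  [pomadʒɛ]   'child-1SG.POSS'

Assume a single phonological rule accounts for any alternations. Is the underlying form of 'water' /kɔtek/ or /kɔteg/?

In [kɔtek] and [kɔtegɛ] the final segment of 'water' alternates: [k] ~ [g].
Compare 'smoke', with invariant [k] in [fɛʃɛk] and [fɛʃɛkɛ]: an analysis with underlying /k/ and a rule producing [g] before the 1SG.POSS suffix would wrongly predict alternation here too.
So /g/ is underlying, and a rule of word-final obstruent devoicing — voiced obstruents become voiceless word-finally — gives [k].

/kɔteg/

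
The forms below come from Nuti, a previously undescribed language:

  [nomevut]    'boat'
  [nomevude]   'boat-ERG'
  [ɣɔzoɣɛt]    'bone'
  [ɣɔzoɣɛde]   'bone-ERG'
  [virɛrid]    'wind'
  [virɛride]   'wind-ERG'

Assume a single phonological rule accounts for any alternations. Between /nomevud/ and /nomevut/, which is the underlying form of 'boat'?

/nomevut/

The root 'boat' surfaces as [nomevut] and [nomevude], with a stem-final [t] ~ [d] alternation.
The stem 'wind' ([virɛrid], [virɛride]) shows [d] unchanged in both environments, so [d] cannot be basic with [t] derived in isolation.
The alternation reflects intervocalic voicing: voiceless stops become voiced between vowels. /t/ is underlying.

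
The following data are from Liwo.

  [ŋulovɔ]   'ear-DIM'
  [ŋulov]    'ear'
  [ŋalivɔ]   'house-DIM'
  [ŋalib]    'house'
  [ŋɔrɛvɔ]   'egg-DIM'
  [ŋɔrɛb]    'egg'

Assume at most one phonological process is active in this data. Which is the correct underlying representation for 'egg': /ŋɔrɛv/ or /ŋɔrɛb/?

/ŋɔrɛb/

'egg' shows [v] ~ [b] at the end of the stem ([ŋɔrɛvɔ] vs [ŋɔrɛb]).
Compare 'ear', with invariant [v] in [ŋulovɔ] and [ŋulov]: an analysis with underlying /v/ and a rule producing [b] in isolation would wrongly predict alternation here too.
The alternation reflects intervocalic spirantization: voiced stops become fricatives between vowels. /b/ is underlying.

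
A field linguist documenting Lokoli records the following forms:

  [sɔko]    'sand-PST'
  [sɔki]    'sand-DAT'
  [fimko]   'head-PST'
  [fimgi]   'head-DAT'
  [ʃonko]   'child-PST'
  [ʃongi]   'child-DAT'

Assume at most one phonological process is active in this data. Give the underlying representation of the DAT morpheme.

/-gi/

The DAT suffix surfaces as [-gi] and [-ki], depending on the final segment of the stem.
The PST suffix, which begins with [k], is invariant after every stem; so [k] is not altered by any rule here.
So the underlying form is /-gi/, and voiced stops become voiceless after a vowel.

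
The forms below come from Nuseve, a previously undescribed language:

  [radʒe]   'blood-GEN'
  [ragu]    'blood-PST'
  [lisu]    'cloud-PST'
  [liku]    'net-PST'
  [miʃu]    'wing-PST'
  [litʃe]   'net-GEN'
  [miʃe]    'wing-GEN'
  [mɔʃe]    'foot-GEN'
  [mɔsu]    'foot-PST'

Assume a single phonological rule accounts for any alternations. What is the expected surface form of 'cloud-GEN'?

[liʃe]

The stem for 'foot' ends in [ʃ] in [mɔʃe] but [s] in [mɔsu].
If /ʃ/ were underlying and a rule turned it into [s] before the PST suffix, 'wing' would also alternate; but it has [ʃ] in both [miʃe] and [miʃu].
So /s/ is underlying, and a rule of palatalization before a front vowel — /k/, /g/ and /s/ become palato-alveolar [tʃ], [dʒ] and [ʃ] before a front vowel — gives [ʃ].
The one attested form of 'cloud', [lisu], shows underlying /lis/. Applying the same rule before a front vowel gives [liʃe].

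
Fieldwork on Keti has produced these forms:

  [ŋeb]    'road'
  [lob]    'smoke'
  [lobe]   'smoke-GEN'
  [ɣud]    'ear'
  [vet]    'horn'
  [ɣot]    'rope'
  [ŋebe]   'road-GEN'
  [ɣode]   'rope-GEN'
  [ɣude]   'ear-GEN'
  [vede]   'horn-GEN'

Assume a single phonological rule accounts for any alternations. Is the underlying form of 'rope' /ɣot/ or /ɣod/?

'rope' shows [t] ~ [d] at the end of the stem ([ɣot] vs [ɣode]).
If /d/ were underlying and a rule turned it into [t] in isolation, 'ear' would also alternate; but it has [d] in both [ɣud] and [ɣude].
The alternation reflects intervocalic voicing: voiceless stops become voiced between vowels. /t/ is underlying.

/ɣot/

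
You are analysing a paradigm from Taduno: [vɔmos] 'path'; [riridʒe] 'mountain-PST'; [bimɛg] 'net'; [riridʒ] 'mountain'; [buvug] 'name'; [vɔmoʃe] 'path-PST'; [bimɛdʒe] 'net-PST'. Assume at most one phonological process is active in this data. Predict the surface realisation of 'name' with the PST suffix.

In [bimɛg] and [bimɛdʒe] the final segment of 'net' alternates: [g] ~ [dʒ].
If /dʒ/ were underlying and a rule turned it into [g] in isolation, 'mountain' would also alternate; but it has [dʒ] in both [riridʒ] and [riridʒe].
Therefore /g/ is basic and [dʒ] is derived by palatalization before a front vowel (/g/ and /s/ become palato-alveolar [dʒ] and [ʃ] before a front vowel).
The one attested form of 'name', [buvug], shows underlying /buvug/. Applying the same rule before a front vowel gives [buvudʒe].

[buvudʒe]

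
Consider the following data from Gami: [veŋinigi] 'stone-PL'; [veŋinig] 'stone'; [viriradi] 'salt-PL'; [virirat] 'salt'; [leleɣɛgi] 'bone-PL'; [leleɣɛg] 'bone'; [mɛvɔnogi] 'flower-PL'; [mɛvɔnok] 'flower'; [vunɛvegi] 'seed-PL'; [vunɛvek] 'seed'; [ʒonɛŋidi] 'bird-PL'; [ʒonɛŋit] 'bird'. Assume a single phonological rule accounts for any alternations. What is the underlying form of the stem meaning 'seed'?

/vunɛvek/

In [vunɛvegi] and [vunɛvek] the final segment of 'seed' alternates: [g] ~ [k].
If /g/ were underlying and a rule turned it into [k] in isolation, 'stone' would also alternate; but it has [g] in both [veŋinigi] and [veŋinig].
So /k/ is underlying, and a rule of intervocalic voicing — voiceless stops become voiced between vowels — gives [g].
The underlying form of 'seed' is therefore /vunɛvek/.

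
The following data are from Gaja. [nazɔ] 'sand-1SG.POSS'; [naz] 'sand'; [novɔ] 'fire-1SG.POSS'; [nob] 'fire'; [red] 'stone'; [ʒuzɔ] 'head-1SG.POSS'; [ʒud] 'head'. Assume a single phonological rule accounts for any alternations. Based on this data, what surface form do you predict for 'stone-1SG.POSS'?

'head' shows [z] ~ [d] at the end of the stem ([ʒuzɔ] vs [ʒud]).
If /z/ were underlying and a rule turned it into [d] in isolation, 'sand' would also alternate; but it has [z] in both [nazɔ] and [naz].
So /d/ is underlying, and a rule of intervocalic spirantization — voiced stops become fricatives between vowels — gives [z].
The one attested form of 'stone', [red], shows underlying /red/. Applying the same rule between vowels gives [rezɔ].

[rezɔ]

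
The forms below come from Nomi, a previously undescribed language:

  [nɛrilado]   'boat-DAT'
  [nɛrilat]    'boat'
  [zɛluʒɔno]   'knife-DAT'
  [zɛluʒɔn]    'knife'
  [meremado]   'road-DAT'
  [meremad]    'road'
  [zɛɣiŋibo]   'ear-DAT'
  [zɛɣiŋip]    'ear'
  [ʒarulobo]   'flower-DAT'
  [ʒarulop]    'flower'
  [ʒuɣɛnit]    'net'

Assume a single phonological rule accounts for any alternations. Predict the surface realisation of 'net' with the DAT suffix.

[ʒuɣɛnido]

The root 'boat' surfaces as [nɛrilado] and [nɛrilat], with a stem-final [d] ~ [t] alternation.
If /d/ were underlying and a rule turned it into [t] in isolation, 'road' would also alternate; but it has [d] in both [meremado] and [meremad].
So /t/ is underlying, and a rule of intervocalic voicing — voiceless stops become voiced between vowels — gives [d].
From [ʒuɣɛnit] the stem 'net' is /ʒuɣɛnit/; between vowels this yields [ʒuɣɛnido].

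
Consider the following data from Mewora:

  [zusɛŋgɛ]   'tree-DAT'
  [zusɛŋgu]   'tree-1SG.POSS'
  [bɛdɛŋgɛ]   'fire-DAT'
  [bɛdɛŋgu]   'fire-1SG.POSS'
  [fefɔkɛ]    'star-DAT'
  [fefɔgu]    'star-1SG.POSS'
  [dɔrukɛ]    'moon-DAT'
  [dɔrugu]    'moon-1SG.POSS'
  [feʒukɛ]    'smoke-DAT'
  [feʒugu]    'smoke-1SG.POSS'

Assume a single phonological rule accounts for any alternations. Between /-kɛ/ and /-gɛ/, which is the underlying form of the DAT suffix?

The DAT morpheme has two allomorphs, [-gɛ] and [-kɛ].
By contrast the 1SG.POSS suffix keeps its initial [g] throughout — that segment must be underlying.
So the underlying form is /-kɛ/, and voiceless stops become voiced after a nasal.

/-kɛ/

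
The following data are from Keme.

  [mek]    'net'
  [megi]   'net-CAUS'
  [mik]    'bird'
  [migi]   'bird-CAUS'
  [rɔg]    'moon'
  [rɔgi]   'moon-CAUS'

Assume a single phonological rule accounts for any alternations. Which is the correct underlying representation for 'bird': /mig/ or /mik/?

/mik/

The root 'bird' surfaces as [mik] and [migi], with a stem-final [k] ~ [g] alternation.
But 'moon' keeps [g] in both environments ([rɔg], [rɔgi]), so there is no rule changing /g/ to [k] in isolation.
The underlying segment must be /k/; voiceless stops become voiced between vowels, yielding [g] there.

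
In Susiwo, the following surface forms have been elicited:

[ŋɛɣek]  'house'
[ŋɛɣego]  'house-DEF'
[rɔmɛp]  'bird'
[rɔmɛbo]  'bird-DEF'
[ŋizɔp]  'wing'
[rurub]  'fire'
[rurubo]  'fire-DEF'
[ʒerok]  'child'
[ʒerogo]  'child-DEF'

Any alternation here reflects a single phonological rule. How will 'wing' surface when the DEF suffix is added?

The root 'bird' surfaces as [rɔmɛp] and [rɔmɛbo], with a stem-final [p] ~ [b] alternation.
The stem 'fire' ([rurub], [rurubo]) shows [b] unchanged in both environments, so [b] cannot be basic with [p] derived in isolation.
The alternation reflects intervocalic voicing: voiceless stops become voiced between vowels. /p/ is underlying.
From [ŋizɔp] the stem 'wing' is /ŋizɔp/; between vowels this yields [ŋizɔbo].

[ŋizɔbo]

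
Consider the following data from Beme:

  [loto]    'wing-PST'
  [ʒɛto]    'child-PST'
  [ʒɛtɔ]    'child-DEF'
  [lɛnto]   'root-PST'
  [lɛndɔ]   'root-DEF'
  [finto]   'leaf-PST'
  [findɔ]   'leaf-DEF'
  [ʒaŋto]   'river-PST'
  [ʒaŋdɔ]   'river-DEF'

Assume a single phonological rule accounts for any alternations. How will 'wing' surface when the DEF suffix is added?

[lotɔ]

The DEF suffix surfaces as [-dɔ] and [-tɔ], depending on the final segment of the stem.
By contrast the PST suffix keeps its initial [t] throughout — that segment must be underlying.
So the underlying form is /-dɔ/, and voiced stops become voiceless after a vowel.
After 'wing', which ends in a vowel, the suffix surfaces as [-tɔ], giving [lotɔ].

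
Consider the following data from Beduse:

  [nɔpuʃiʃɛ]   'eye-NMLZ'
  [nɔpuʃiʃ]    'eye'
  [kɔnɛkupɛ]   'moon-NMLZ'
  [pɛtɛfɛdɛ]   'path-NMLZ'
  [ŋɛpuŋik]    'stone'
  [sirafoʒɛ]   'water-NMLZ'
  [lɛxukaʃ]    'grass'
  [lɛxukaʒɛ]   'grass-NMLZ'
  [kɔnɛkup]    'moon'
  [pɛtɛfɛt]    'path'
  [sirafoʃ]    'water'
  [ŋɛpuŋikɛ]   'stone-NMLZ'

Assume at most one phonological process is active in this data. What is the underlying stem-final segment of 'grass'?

/ʒ/

In [lɛxukaʒɛ] and [lɛxukaʃ] the final segment of 'grass' alternates: [ʒ] ~ [ʃ].
Compare 'eye', with invariant [ʃ] in [nɔpuʃiʃɛ] and [nɔpuʃiʃ]: an analysis with underlying /ʃ/ and a rule producing [ʒ] before the NMLZ suffix would wrongly predict alternation here too.
The underlying segment must be /ʒ/; voiced obstruents become voiceless word-finally, yielding [ʃ] there.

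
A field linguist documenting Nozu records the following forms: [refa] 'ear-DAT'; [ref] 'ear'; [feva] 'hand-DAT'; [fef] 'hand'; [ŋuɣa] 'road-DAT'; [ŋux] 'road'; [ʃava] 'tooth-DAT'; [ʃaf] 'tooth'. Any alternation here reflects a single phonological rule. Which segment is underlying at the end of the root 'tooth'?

/v/

The stem for 'tooth' ends in [v] in [ʃava] but [f] in [ʃaf].
But 'ear' keeps [f] in both environments ([refa], [ref]), so there is no rule changing /f/ to [v] before the DAT suffix.
The underlying segment must be /v/; voiced obstruents become voiceless word-finally, yielding [f] there.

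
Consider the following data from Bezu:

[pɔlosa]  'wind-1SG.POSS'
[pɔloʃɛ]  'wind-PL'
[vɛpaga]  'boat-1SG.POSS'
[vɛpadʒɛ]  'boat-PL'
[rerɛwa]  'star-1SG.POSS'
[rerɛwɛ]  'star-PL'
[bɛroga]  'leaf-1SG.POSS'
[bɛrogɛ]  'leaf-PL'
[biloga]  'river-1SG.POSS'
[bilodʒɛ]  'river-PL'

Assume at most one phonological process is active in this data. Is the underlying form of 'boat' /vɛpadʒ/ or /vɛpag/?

/vɛpadʒ/

In [vɛpaga] and [vɛpadʒɛ] the final segment of 'boat' alternates: [g] ~ [dʒ].
The stem 'leaf' ([bɛroga], [bɛrogɛ]) shows [g] unchanged in both environments, so [g] cannot be basic with [dʒ] derived before the PL suffix.
The alternation reflects depalatalization: palato-alveolar /dʒ/ and /ʃ/ become [g] and [s] when no front vowel follows. /dʒ/ is underlying.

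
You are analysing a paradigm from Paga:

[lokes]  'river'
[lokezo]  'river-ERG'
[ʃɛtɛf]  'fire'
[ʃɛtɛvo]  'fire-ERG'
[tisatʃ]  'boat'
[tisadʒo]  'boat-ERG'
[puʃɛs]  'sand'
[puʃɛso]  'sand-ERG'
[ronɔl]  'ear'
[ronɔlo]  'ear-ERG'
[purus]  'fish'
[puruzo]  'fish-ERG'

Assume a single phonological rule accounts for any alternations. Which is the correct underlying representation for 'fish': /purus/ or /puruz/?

/puruz/

The root 'fish' surfaces as [purus] and [puruzo], with a stem-final [s] ~ [z] alternation.
But 'sand' keeps [s] in both environments ([puʃɛs], [puʃɛso]), so there is no rule changing /s/ to [z] before the ERG suffix.
The alternation reflects word-final obstruent devoicing: voiced obstruents become voiceless word-finally. /z/ is underlying.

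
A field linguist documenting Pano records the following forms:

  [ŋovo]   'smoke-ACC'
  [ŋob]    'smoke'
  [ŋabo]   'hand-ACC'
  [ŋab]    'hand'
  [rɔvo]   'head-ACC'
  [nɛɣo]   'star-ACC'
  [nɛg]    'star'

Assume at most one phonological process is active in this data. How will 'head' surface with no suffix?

The stem for 'smoke' ends in [v] in [ŋovo] but [b] in [ŋob].
Compare 'hand', with invariant [b] in [ŋabo] and [ŋab]: an analysis with underlying /b/ and a rule producing [v] before the ACC suffix would wrongly predict alternation here too.
The alternation reflects word-final hardening: voiced fricatives become stops word-finally. /v/ is underlying.
The one attested form of 'head', [rɔvo], shows underlying /rɔv/. Applying the same rule word-finally gives [rɔb].

[rɔb]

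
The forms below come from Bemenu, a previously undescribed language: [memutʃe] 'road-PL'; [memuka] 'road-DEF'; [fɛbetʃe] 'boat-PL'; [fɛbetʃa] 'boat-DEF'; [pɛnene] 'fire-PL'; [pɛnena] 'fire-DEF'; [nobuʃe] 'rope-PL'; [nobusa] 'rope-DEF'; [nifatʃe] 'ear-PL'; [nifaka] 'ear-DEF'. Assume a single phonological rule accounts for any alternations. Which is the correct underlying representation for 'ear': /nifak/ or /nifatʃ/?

/nifak/

The stem for 'ear' ends in [tʃ] in [nifatʃe] but [k] in [nifaka].
If /tʃ/ were underlying and a rule turned it into [k] before the DEF suffix, 'boat' would also alternate; but it has [tʃ] in both [fɛbetʃe] and [fɛbetʃa].
The underlying segment must be /k/; /k/ and /s/ become palato-alveolar [tʃ] and [ʃ] before a front vowel, yielding [tʃ] there.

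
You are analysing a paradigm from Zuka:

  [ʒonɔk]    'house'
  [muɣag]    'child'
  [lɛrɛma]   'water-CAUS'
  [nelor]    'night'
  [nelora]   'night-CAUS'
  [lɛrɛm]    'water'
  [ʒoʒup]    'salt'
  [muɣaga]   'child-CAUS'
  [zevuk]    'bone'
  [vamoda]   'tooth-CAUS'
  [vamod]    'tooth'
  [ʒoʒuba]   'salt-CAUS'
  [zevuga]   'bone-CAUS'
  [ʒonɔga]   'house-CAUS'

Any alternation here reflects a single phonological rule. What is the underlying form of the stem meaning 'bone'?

/zevuk/

The root 'bone' surfaces as [zevuk] and [zevuga], with a stem-final [k] ~ [g] alternation.
The stem 'child' ([muɣag], [muɣaga]) shows [g] unchanged in both environments, so [g] cannot be basic with [k] derived in isolation.
Therefore /k/ is basic and [g] is derived by intervocalic voicing (voiceless stops become voiced between vowels).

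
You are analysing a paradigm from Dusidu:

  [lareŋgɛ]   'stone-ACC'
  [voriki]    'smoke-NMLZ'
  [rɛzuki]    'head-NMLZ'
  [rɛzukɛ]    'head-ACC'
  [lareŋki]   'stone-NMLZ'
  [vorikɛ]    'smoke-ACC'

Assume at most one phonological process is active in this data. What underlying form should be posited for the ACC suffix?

/-gɛ/

The ACC morpheme has two allomorphs, [-gɛ] and [-kɛ].
The NMLZ suffix, which begins with [k], is invariant after every stem; so [k] is not altered by any rule here.
The ACC suffix is therefore /-gɛ/ underlyingly, with post-vocalic devoicing: voiced stops become voiceless after a vowel.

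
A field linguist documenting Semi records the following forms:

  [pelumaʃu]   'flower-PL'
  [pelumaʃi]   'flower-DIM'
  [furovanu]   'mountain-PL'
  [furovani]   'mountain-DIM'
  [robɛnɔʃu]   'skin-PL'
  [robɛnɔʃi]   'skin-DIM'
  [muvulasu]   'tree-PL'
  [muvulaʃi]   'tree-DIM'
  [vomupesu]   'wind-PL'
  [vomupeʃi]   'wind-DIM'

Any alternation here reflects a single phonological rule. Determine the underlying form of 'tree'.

'tree' shows [s] ~ [ʃ] at the end of the stem ([muvulasu] vs [muvulaʃi]).
If /ʃ/ were underlying and a rule turned it into [s] before the PL suffix, 'flower' would also alternate; but it has [ʃ] in both [pelumaʃu] and [pelumaʃi].
Therefore /s/ is basic and [ʃ] is derived by palatalization before a front vowel (/s/ becomes palato-alveolar [ʃ] before a front vowel).

/muvulas/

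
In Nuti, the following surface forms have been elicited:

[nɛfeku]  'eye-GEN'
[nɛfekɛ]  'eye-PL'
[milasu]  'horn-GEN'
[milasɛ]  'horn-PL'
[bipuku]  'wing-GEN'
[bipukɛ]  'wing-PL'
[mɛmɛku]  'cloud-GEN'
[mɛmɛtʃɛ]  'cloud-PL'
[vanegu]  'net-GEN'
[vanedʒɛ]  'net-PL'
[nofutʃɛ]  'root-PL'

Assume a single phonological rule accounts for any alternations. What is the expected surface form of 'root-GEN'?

The root 'cloud' surfaces as [mɛmɛku] and [mɛmɛtʃɛ], with a stem-final [k] ~ [tʃ] alternation.
If /k/ were underlying and a rule turned it into [tʃ] before the PL suffix, 'eye' would also alternate; but it has [k] in both [nɛfeku] and [nɛfekɛ].
So /tʃ/ is underlying, and a rule of depalatalization — palato-alveolar /tʃ/ and /dʒ/ become [k] and [g] when no front vowel follows — gives [k].
From [nofutʃɛ] the stem 'root' is /nofutʃ/; when no front vowel follows this yields [nofuku].

[nofuku]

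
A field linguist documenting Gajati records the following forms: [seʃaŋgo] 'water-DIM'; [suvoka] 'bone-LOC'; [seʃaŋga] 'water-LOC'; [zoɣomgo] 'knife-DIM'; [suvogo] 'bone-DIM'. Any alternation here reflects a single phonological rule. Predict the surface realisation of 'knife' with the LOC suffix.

[zoɣomga]

The LOC morpheme has two allomorphs, [-ga] and [-ka].
By contrast the DIM suffix keeps its initial [g] throughout — that segment must be underlying.
So the underlying form is /-ka/, and voiceless stops become voiced after a nasal.
After 'knife', which ends in a nasal, the suffix surfaces as [-ga], giving [zoɣomga].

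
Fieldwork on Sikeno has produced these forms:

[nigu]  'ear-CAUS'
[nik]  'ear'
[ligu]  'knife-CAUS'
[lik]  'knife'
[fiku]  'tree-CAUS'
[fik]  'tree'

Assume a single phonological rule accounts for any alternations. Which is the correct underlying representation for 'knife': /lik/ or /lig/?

/lig/

In [ligu] and [lik] the final segment of 'knife' alternates: [g] ~ [k].
The stem 'tree' ([fiku], [fik]) shows [k] unchanged in both environments, so [k] cannot be basic with [g] derived before the CAUS suffix.
The underlying segment must be /g/; voiced obstruents become voiceless word-finally, yielding [k] there.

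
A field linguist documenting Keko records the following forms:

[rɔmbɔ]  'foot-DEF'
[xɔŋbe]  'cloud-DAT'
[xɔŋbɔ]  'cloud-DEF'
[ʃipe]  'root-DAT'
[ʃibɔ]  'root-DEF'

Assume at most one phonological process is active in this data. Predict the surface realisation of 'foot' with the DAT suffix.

[rɔmbe]

The DAT morpheme has two allomorphs, [-be] and [-pe].
By contrast the DEF suffix keeps its initial [b] throughout — that segment must be underlying.
So the underlying form is /-pe/, and voiceless stops become voiced after a nasal.
After 'foot', which ends in a nasal, the suffix surfaces as [-be], giving [rɔmbe].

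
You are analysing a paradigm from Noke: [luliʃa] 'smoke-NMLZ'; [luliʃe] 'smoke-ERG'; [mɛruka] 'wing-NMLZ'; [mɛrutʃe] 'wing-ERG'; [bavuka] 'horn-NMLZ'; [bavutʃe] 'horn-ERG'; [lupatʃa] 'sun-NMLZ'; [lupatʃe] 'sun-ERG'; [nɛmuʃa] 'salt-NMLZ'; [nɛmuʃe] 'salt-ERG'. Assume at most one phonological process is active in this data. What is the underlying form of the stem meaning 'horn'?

/bavuk/

'horn' shows [k] ~ [tʃ] at the end of the stem ([bavuka] vs [bavutʃe]).
The stem 'sun' ([lupatʃa], [lupatʃe]) shows [tʃ] unchanged in both environments, so [tʃ] cannot be basic with [k] derived before the NMLZ suffix.
Therefore /k/ is basic and [tʃ] is derived by palatalization before a front vowel (/k/ becomes palato-alveolar [tʃ] before a front vowel).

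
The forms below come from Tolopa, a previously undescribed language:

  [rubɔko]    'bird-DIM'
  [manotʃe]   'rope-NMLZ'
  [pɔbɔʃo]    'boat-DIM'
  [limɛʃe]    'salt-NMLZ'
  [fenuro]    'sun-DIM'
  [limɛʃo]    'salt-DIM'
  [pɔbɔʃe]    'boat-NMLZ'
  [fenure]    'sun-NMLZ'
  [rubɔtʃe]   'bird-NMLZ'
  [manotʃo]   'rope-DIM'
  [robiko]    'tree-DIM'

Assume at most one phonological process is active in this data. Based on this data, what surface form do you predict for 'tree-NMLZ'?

[robitʃe]

The stem for 'bird' ends in [tʃ] in [rubɔtʃe] but [k] in [rubɔko].
But 'rope' keeps [tʃ] in both environments ([manotʃe], [manotʃo]), so there is no rule changing /tʃ/ to [k] before the DIM suffix.
Therefore /k/ is basic and [tʃ] is derived by palatalization before a front vowel (/k/ becomes palato-alveolar [tʃ] before a front vowel).
The one attested form of 'tree', [robiko], shows underlying /robik/. Applying the same rule before a front vowel gives [robitʃe].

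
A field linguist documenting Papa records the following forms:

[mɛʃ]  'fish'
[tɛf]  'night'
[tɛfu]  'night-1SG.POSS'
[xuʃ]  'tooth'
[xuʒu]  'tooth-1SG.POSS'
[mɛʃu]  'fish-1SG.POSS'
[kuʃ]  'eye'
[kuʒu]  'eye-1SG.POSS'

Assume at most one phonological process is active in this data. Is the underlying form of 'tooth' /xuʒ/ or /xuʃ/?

/xuʒ/

'tooth' shows [ʒ] ~ [ʃ] at the end of the stem ([xuʒu] vs [xuʃ]).
Compare 'fish', with invariant [ʃ] in [mɛʃu] and [mɛʃ]: an analysis with underlying /ʃ/ and a rule producing [ʒ] before the 1SG.POSS suffix would wrongly predict alternation here too.
So /ʒ/ is underlying, and a rule of word-final obstruent devoicing — voiced obstruents become voiceless word-finally — gives [ʃ].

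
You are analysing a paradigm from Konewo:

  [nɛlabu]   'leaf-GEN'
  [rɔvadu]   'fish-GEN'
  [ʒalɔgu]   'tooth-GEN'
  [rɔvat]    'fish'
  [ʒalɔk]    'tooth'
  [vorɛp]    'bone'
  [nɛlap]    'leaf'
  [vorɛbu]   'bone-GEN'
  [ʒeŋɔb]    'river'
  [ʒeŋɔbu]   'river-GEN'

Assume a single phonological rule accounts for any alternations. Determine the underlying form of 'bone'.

The stem for 'bone' ends in [p] in [vorɛp] but [b] in [vorɛbu].
If /b/ were underlying and a rule turned it into [p] in isolation, 'river' would also alternate; but it has [b] in both [ʒeŋɔb] and [ʒeŋɔbu].
The alternation reflects intervocalic voicing: voiceless stops become voiced between vowels. /p/ is underlying.

/vorɛp/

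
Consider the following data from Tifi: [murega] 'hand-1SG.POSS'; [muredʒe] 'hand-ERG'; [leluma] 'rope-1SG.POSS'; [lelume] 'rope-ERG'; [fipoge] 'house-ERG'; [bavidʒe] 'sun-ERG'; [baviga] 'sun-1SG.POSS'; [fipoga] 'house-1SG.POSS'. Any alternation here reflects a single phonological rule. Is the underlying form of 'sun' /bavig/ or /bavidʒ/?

/bavidʒ/

The stem for 'sun' ends in [dʒ] in [bavidʒe] but [g] in [baviga].
But 'house' keeps [g] in both environments ([fipoge], [fipoga]), so there is no rule changing /g/ to [dʒ] before the ERG suffix.
The alternation reflects depalatalization: palato-alveolar /dʒ/ becomes [g] when no front vowel follows. /dʒ/ is underlying.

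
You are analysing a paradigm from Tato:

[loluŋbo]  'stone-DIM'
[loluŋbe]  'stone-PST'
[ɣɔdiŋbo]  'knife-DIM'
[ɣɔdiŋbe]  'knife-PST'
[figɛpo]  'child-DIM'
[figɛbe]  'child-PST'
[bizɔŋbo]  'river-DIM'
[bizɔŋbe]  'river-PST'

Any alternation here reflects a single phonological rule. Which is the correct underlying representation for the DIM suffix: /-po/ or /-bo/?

/-po/

The DIM suffix surfaces as [-bo] and [-po], depending on the final segment of the stem.
The PST suffix, which begins with [b], is invariant after every stem; so [b] is not altered by any rule here.
The DIM suffix is therefore /-po/ underlyingly, with post-nasal voicing: voiceless stops become voiced after a nasal.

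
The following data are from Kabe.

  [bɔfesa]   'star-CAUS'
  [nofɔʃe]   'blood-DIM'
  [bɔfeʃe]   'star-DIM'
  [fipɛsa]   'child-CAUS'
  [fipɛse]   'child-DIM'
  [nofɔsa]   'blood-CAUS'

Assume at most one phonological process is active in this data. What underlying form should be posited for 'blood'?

The stem for 'blood' ends in [ʃ] in [nofɔʃe] but [s] in [nofɔsa].
Compare 'child', with invariant [s] in [fipɛse] and [fipɛsa]: an analysis with underlying /s/ and a rule producing [ʃ] before the DIM suffix would wrongly predict alternation here too.
The alternation reflects depalatalization: palato-alveolar /ʃ/ becomes [s] when no front vowel follows. /ʃ/ is underlying.
The underlying form of 'blood' is therefore /nofɔʃ/.

/nofɔʃ/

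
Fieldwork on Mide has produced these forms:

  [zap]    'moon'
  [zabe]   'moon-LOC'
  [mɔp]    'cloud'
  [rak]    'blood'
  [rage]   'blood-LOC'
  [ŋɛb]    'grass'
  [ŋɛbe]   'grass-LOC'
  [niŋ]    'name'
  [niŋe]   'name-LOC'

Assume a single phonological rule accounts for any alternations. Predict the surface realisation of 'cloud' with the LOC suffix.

The root 'moon' surfaces as [zap] and [zabe], with a stem-final [p] ~ [b] alternation.
If /b/ were underlying and a rule turned it into [p] in isolation, 'grass' would also alternate; but it has [b] in both [ŋɛb] and [ŋɛbe].
The underlying segment must be /p/; voiceless stops become voiced between vowels, yielding [b] there.
The one attested form of 'cloud', [mɔp], shows underlying /mɔp/. Applying the same rule between vowels gives [mɔbe].

[mɔbe]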